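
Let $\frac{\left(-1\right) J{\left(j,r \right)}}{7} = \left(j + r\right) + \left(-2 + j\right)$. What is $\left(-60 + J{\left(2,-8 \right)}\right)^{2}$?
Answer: $324$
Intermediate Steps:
$J{\left(j,r \right)} = 14 - 14 j - 7 r$ ($J{\left(j,r \right)} = - 7 \left(\left(j + r\right) + \left(-2 + j\right)\right) = - 7 \left(-2 + r + 2 j\right) = 14 - 14 j - 7 r$)
$\left(-60 + J{\left(2,-8 \right)}\right)^{2} = \left(-60 - -42\right)^{2} = \left(-60 + \left(14 - 28 + 56\right)\right)^{2} = \left(-60 + 42\right)^{2} = \left(-18\right)^{2} = 324$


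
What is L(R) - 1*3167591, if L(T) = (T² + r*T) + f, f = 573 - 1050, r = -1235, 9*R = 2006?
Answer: -274886162/81 ≈ -3.3937e+6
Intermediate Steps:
R = 2006/9 (R = (⅑)*2006 = 2006/9 ≈ 222.89)
f = -477
L(T) = -477 + T² - 1235*T (L(T) = (T² - 1235*T) - 477 = -477 + T² - 1235*T)
L(R) - 1*3167591 = (-477 + (2006/9)² - 1235*2006/9) - 1*3167591 = (-477 + 4024036/81 - 2477410/9) - 3167591 = -18311291/81 - 3167591 = -274886162/81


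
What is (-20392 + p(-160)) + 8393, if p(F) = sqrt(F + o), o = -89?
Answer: -11999 + I*sqrt(249) ≈ -11999.0 + 15.78*I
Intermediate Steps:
p(F) = sqrt(-89 + F) (p(F) = sqrt(F - 89) = sqrt(-89 + F))
(-20392 + p(-160)) + 8393 = (-20392 + sqrt(-89 - 160)) + 8393 = (-20392 + sqrt(-249)) + 8393 = (-20392 + I*sqrt(249)) + 8393 = -11999 + I*sqrt(249)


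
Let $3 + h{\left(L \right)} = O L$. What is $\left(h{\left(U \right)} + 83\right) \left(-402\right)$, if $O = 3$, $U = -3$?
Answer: $-28542$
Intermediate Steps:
$h{\left(L \right)} = -3 + 3 L$
$\left(h{\left(U \right)} + 83\right) \left(-402\right) = \left(\left(-3 + 3 \left(-3\right)\right) + 83\right) \left(-402\right) = \left(\left(-3 - 9\right) + 83\right) \left(-402\right) = \left(-12 + 83\right) \left(-402\right) = 71 \left(-402\right) = -28542$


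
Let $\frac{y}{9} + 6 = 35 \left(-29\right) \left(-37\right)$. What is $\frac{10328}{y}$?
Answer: $\frac{10328}{337941} \approx 0.030562$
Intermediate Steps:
$y = 337941$ ($y = -54 + 9 \cdot 35 \left(-29\right) \left(-37\right) = -54 + 9 \left(\left(-1015\right) \left(-37\right)\right) = -54 + 9 \cdot 37555 = -54 + 337995 = 337941$)
$\frac{10328}{y} = \frac{10328}{337941}$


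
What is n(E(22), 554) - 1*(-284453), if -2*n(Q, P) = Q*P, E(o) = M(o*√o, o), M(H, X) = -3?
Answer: 285284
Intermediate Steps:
E(o) = -3
n(Q, P) = -P*Q/2 (n(Q, P) = -Q*P/2 = -P*Q/2)
n(E(22), 554) - 1*(-284453) = -½*554*(-3) - 1*(-284453) = 831 + 284453 = 285284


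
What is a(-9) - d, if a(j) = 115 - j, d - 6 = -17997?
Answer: 18115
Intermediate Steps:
d = -17991 (d = 6 - 17997 = -17991)
a(-9) - d = (115 - 1*(-9)) - 1*(-17991) = (115 + 9) + 17991 = 124 + 17991 = 18115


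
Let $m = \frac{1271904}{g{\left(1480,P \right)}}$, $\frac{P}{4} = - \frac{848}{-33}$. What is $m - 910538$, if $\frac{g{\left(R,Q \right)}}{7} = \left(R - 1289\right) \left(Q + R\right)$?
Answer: $- \frac{7948329532270}{8729273} \approx -9.1054 \cdot 10^{5}$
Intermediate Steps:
$P = \frac{3392}{33}$ ($P = 4 \left(- \frac{848}{-33}\right) = 4 \left(\left(-848\right) \left(- \frac{1}{33}\right)\right) = 4 \cdot \frac{848}{33} = \frac{3392}{33} \approx 102.79$)
$g{\left(R,Q \right)} = 7 \left(-1289 + R\right) \left(Q + R\right)$ ($g{\left(R,Q \right)} = 7 \left(R - 1289\right) \left(Q + R\right) = 7 \left(-1289 + R\right) \left(Q + R\right)$)
$m = \frac{5246604}{8729273}$ ($m = \frac{1271904}{\left(-9023\right) \frac{3392}{33} - 13354040 + 7 \cdot 1480^{2} + 7 \cdot \frac{3392}{33} \cdot 1480} = \frac{1271904}{- \frac{30606016}{33} - 13354040 + 7 \cdot 2190400 + \frac{35141120}{33}} = \frac{1271904}{- \frac{30606016}{33} - 13354040 + 15332800 + \frac{35141120}{33}} = \frac{1271904}{\frac{69834184}{33}} = 1271904 \cdot \frac{33}{69834184} = \frac{5246604}{8729273} \approx 0.60104$)
$m - 910538 = \frac{5246604}{8729273} - 910538 = - \frac{7948329532270}{8729273}$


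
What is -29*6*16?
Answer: -2784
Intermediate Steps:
-29*6*16 = -174*16 = -2784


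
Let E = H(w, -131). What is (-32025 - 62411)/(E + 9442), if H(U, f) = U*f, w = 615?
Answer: 94436/71123 ≈ 1.3278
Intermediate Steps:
E = -80565 (E = 615*(-131) = -80565)
(-32025 - 62411)/(E + 9442) = (-32025 - 62411)/(-80565 + 9442) = -94436/(-71123) = -94436*(-1/71123) = 94436/71123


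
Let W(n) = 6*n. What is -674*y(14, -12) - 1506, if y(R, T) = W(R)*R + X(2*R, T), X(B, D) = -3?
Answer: -792108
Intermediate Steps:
y(R, T) = -3 + 6*R² (y(R, T) = (6*R)*R - 3 = 6*R² - 3 = -3 + 6*R²)
-674*y(14, -12) - 1506 = -674*(-3 + 6*14²) - 1506 = -674*(-3 + 6*196) - 1506 = -674*(-3 + 1176) - 1506 = -674*1173 - 1506 = -790602 - 1506 = -792108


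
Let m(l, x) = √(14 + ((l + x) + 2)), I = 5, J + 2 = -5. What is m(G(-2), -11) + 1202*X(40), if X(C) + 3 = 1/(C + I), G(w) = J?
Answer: -161068/45 + I*√2 ≈ -3579.3 + 1.4142*I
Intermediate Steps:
J = -7 (J = -2 - 5 = -7)
G(w) = -7
X(C) = -3 + 1/(5 + C) (X(C) = -3 + 1/(C + 5) = -3 + 1/(5 + C))
m(l, x) = √(16 + l + x) (m(l, x) = √(14 + (2 + l + x)) = √(16 + l + x))
m(G(-2), -11) + 1202*X(40) = √(16 - 7 - 11) + 1202*((-14 - 3*40)/(5 + 40)) = √(-2) + 1202*((-14 - 120)/45) = I*√2 + 1202*((1/45)*(-134)) = I*√2 + 1202*(-134/45) = I*√2 - 161068/45 = -161068/45 + I*√2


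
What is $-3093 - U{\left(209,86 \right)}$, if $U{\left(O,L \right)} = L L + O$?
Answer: $-10698$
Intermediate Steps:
$U{\left(O,L \right)} = O + L^{2}$ ($U{\left(O,L \right)} = L^{2} + O = O + L^{2}$)
$-3093 - U{\left(209,86 \right)} = -3093 - \left(209 + 86^{2}\right) = -3093 - \left(209 + 7396\right) = -3093 - 7605 = -10698$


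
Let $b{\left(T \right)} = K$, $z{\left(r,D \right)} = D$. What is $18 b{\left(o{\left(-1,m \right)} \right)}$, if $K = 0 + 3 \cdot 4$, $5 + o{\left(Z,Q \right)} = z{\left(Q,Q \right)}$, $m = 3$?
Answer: $216$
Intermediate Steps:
$o{\left(Z,Q \right)} = -5 + Q$
$K = 12$ ($K = 0 + 12 = 12$)
$b{\left(T \right)} = 12$
$18 b{\left(o{\left(-1,m \right)} \right)} = 18 \cdot 12 = 216$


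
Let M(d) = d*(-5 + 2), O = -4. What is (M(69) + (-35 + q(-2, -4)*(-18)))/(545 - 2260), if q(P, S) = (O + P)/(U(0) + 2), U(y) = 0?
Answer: 188/1715 ≈ 0.10962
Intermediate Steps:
q(P, S) = -2 + P/2 (q(P, S) = (-4 + P)/(0 + 2) = (-4 + P)/2 = (-4 + P)*(½) = -2 + P/2)
M(d) = -3*d (M(d) = d*(-3) = -3*d)
(M(69) + (-35 + q(-2, -4)*(-18)))/(545 - 2260) = (-3*69 + (-35 + (-2 + (½)*(-2))*(-18)))/(545 - 2260) = (-207 + (-35 + (-2 - 1)*(-18)))/(-1715) = (-207 + (-35 - 3*(-18)))*(-1/1715) = (-207 + (-35 + 54))*(-1/1715) = (-207 + 19)*(-1/1715) = -188*(-1/1715) = 188/1715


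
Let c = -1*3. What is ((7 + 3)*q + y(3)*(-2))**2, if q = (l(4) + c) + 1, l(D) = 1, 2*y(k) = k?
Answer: 169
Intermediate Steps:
y(k) = k/2
c = -3
q = -1 (q = (1 - 3) + 1 = -2 + 1 = -1)
((7 + 3)*q + y(3)*(-2))**2 = ((7 + 3)*(-1) + ((1/2)*3)*(-2))**2 = (10*(-1) + (3/2)*(-2))**2 = (-10 - 3)**2 = (-13)**2 = 169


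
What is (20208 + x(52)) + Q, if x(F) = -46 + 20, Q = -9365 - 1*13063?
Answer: -2246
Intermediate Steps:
Q = -22428 (Q = -9365 - 13063 = -22428)
x(F) = -26
(20208 + x(52)) + Q = (20208 - 26) - 22428 = 20182 - 22428 = -2246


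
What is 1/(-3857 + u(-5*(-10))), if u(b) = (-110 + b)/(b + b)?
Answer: -5/19288 ≈ -0.00025923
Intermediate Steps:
u(b) = (-110 + b)/(2*b) (u(b) = (-110 + b)/((2*b)) = (-110 + b)*(1/(2*b)) = (-110 + b)/(2*b))
1/(-3857 + u(-5*(-10))) = 1/(-3857 + (-110 - 5*(-10))/(2*((-5*(-10))))) = 1/(-3857 + (½)*(-110 + 50)/50) = 1/(-3857 + (½)*(1/50)*(-60)) = 1/(-3857 - ⅗) = 1/(-19288/5) = -5/19288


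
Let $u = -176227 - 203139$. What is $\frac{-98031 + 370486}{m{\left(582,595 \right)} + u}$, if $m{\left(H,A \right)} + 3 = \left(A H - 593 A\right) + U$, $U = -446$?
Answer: $- \frac{54491}{77272} \approx -0.70518$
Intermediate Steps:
$u = -379366$ ($u = -176227 - 203139 = -379366$)
$m{\left(H,A \right)} = -449 - 593 A + A H$ ($m{\left(H,A \right)} = -3 - \left(446 + 593 A - A H\right) = -449 - 593 A + A H$)
$\frac{-98031 + 370486}{m{\left(582,595 \right)} + u} = \frac{-98031 + 370486}{\left(-449 - 352835 + 595 \cdot 582\right) - 379366} = \frac{272455}{\left(-449 - 352835 + 346290\right) - 379366} = \frac{272455}{-6994 - 379366} = \frac{272455}{-386360} = 272455 \left(- \frac{1}{386360}\right) = - \frac{54491}{77272}$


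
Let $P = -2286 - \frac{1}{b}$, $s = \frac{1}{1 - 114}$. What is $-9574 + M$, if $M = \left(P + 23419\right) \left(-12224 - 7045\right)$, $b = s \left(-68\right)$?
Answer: $- \frac{27688874471}{68} \approx -4.0719 \cdot 10^{8}$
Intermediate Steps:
$s = - \frac{1}{113}$ ($s = \frac{1}{-113} = - \frac{1}{113} \approx -0.0088496$)
$b = \frac{68}{113}$ ($b = \left(- \frac{1}{113}\right) \left(-68\right) = \frac{68}{113} \approx 0.60177$)
$P = - \frac{155561}{68}$ ($P = -2286 - \frac{1}{\frac{68}{113}} = -2286 - \frac{113}{68} = - \frac{155561}{68} \approx -2287.7$)
$M = - \frac{27688223439}{68}$ ($M = \left(- \frac{155561}{68} + 23419\right) \left(-12224 - 7045\right) = \frac{1436931}{68} \left(-19269\right) = - \frac{27688223439}{68} \approx -4.0718 \cdot 10^{8}$)
$-9574 + M = -9574 - \frac{27688223439}{68} = - \frac{27688874471}{68}$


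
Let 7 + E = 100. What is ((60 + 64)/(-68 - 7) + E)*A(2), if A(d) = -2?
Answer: -13702/75 ≈ -182.69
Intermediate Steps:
E = 93 (E = -7 + 100 = 93)
((60 + 64)/(-68 - 7) + E)*A(2) = ((60 + 64)/(-68 - 7) + 93)*(-2) = (124/(-75) + 93)*(-2) = (124*(-1/75) + 93)*(-2) = (-124/75 + 93)*(-2) = (6851/75)*(-2) = -13702/75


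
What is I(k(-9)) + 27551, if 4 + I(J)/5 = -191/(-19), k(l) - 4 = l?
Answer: 524044/19 ≈ 27581.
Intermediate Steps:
k(l) = 4 + l
I(J) = 575/19 (I(J) = -20 + 5*(-191/(-19)) = -20 + 5*(-191*(-1/19)) = -20 + 5*(191/19) = -20 + 955/19 = 575/19)
I(k(-9)) + 27551 = 575/19 + 27551 = 524044/19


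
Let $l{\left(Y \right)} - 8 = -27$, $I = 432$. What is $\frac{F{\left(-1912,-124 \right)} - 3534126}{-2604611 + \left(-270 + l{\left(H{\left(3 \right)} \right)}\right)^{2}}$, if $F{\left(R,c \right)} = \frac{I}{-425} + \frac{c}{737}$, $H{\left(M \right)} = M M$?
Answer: $\frac{553488493717}{394834207625} \approx 1.4018$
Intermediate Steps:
$H{\left(M \right)} = M^{2}$
$l{\left(Y \right)} = -19$ ($l{\left(Y \right)} = 8 - 27 = -19$)
$F{\left(R,c \right)} = - \frac{432}{425} + \frac{c}{737}$ ($F{\left(R,c \right)} = \frac{432}{-425} + \frac{c}{737} = 432 \left(- \frac{1}{425}\right) + c \frac{1}{737} = - \frac{432}{425} + \frac{c}{737}$)
$\frac{F{\left(-1912,-124 \right)} - 3534126}{-2604611 + \left(-270 + l{\left(H{\left(3 \right)} \right)}\right)^{2}} = \frac{\left(- \frac{432}{425} + \frac{1}{737} \left(-124\right)\right) - 3534126}{-2604611 + \left(-270 - 19\right)^{2}} = \frac{\left(- \frac{432}{425} - \frac{124}{737}\right) - 3534126}{-2604611 + \left(-289\right)^{2}} = \frac{- \frac{371084}{313225} - 3534126}{-2604611 + 83521} = - \frac{1106976987434}{313225 \left(-2521090\right)} = \left(- \frac{1106976987434}{313225}\right) \left(- \frac{1}{2521090}\right) = \frac{553488493717}{394834207625}$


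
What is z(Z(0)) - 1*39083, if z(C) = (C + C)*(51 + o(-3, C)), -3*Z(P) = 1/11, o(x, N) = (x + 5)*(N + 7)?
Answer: -42565673/1089 ≈ -39087.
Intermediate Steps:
o(x, N) = (5 + x)*(7 + N)
Z(P) = -1/33 (Z(P) = -⅓/11 = -⅓*1/11 = -1/33)
z(C) = 2*C*(65 + 2*C) (z(C) = (C + C)*(51 + (35 + 5*C + 7*(-3) + C*(-3))) = (2*C)*(51 + (35 + 5*C - 21 - 3*C)) = (2*C)*(51 + (14 + 2*C)) = (2*C)*(65 + 2*C) = 2*C*(65 + 2*C))
z(Z(0)) - 1*39083 = 2*(-1/33)*(65 + 2*(-1/33)) - 1*39083 = 2*(-1/33)*(65 - 2/33) - 39083 = 2*(-1/33)*(2143/33) - 39083 = -4286/1089 - 39083 = -42565673/1089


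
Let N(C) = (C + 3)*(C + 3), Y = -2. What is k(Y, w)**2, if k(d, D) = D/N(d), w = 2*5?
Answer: 100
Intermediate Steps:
w = 10
N(C) = (3 + C)**2 (N(C) = (3 + C)*(3 + C) = (3 + C)**2)
k(d, D) = D/(3 + d)**2 (k(d, D) = D/((3 + d)**2) = D/(3 + d)**2)
k(Y, w)**2 = (10/(3 - 2)**2)**2 = (10/1**2)**2 = (10*1)**2 = 10**2 = 100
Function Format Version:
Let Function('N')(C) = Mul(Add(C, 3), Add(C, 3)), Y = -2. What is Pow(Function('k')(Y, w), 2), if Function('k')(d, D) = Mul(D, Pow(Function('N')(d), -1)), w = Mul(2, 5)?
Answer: 100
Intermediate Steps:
w = 10
Function('N')(C) = Pow(Add(3, C), 2) (Function('N')(C) = Mul(Add(3, C), Add(3, C)) = Pow(Add(3, C), 2))
Function('k')(d, D) = Mul(D, Pow(Add(3, d), -2)) (Function('k')(d, D) = Mul(D, Pow(Pow(Add(3, d), 2), -1)) = Mul(D, Pow(Add(3, d), -2)))
Pow(Function('k')(Y, w), 2) = Pow(Mul(10, Pow(Add(3, -2), -2)), 2) = Pow(Mul(10, Pow(1, -2)), 2) = Pow(Mul(10, 1), 2) = Pow(10, 2) = 100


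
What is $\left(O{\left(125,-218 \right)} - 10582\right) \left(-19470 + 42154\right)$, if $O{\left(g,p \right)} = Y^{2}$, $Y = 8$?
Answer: $-238590312$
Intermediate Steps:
$O{\left(g,p \right)} = 64$ ($O{\left(g,p \right)} = 8^{2} = 64$)
$\left(O{\left(125,-218 \right)} - 10582\right) \left(-19470 + 42154\right) = \left(64 - 10582\right) \left(-19470 + 42154\right) = \left(-10518\right) 22684 = -238590312$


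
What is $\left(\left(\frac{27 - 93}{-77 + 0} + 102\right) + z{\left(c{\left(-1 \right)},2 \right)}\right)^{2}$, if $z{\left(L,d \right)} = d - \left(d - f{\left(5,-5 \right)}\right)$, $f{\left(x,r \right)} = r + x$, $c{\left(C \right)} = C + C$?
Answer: $\frac{518400}{49} \approx 10580.0$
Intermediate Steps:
$c{\left(C \right)} = 2 C$
$z{\left(L,d \right)} = 0$ ($z{\left(L,d \right)} = d + \left(\left(-5 + 5\right) - d\right) = d + \left(0 - d\right) = d - d = 0$)
$\left(\left(\frac{27 - 93}{-77 + 0} + 102\right) + z{\left(c{\left(-1 \right)},2 \right)}\right)^{2} = \left(\left(\frac{27 - 93}{-77 + 0} + 102\right) + 0\right)^{2} = \left(\left(\frac{27 - 93}{-77} + 102\right) + 0\right)^{2} = \left(\left(\left(-66\right) \left(- \frac{1}{77}\right) + 102\right) + 0\right)^{2} = \left(\left(\frac{6}{7} + 102\right) + 0\right)^{2} = \left(\frac{720}{7} + 0\right)^{2} = \left(\frac{720}{7}\right)^{2} = \frac{518400}{49}$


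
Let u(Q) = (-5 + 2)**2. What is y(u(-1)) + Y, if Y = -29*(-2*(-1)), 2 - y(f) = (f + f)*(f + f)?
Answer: -380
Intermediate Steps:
u(Q) = 9 (u(Q) = (-3)**2 = 9)
y(f) = 2 - 4*f**2 (y(f) = 2 - (f + f)*(f + f) = 2 - 2*f*2*f = 2 - 4*f**2)
Y = -58 ≈ -58.000
y(u(-1)) + Y = (2 - 4*9**2) - 58 = (2 - 4*81) - 58 = (2 - 324) - 58 = -322 - 58 = -380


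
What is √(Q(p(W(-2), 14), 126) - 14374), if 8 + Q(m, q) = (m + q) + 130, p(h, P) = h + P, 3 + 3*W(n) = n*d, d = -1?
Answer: I*√127011/3 ≈ 118.8*I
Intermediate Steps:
W(n) = -1 - n/3 (W(n) = -1 + (n*(-1))/3 = -1 + (-n)/3 = -1 - n/3)
p(h, P) = P + h
Q(m, q) = 122 + m + q (Q(m, q) = -8 + ((m + q) + 130) = -8 + (130 + m + q) = 122 + m + q)
√(Q(p(W(-2), 14), 126) - 14374) = √((122 + (14 + (-1 - ⅓*(-2))) + 126) - 14374) = √((122 + (14 + (-1 + ⅔)) + 126) - 14374) = √((122 + (14 - ⅓) + 126) - 14374) = √((122 + 41/3 + 126) - 14374) = √(785/3 - 14374) = √(-42337/3) = I*√127011/3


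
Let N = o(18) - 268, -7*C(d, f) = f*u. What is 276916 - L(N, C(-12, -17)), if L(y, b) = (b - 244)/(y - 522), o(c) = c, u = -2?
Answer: 748226161/2702 ≈ 2.7692e+5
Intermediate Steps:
C(d, f) = 2*f/7 (C(d, f) = -f*(-2)/7 = -(-2)*f/7 = 2*f/7)
N = -250 (N = 18 - 268 = -250)
L(y, b) = (-244 + b)/(-522 + y)
276916 - L(N, C(-12, -17)) = 276916 - (-244 + (2/7)*(-17))/(-522 - 250) = 276916 - (-244 - 34/7)/(-772) = 276916 - (-1)*(-1742)/(772*7) = 276916 - 1*871/2702 = 276916 - 871/2702 = 748226161/2702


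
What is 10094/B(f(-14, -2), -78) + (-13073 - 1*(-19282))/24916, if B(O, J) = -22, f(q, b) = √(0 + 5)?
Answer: -125682753/274076 ≈ -458.57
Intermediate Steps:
f(q, b) = √5
10094/B(f(-14, -2), -78) + (-13073 - 1*(-19282))/24916 = 10094/(-22) + (-13073 - 1*(-19282))/24916 = 10094*(-1/22) + (-13073 + 19282)*(1/24916) = -5047/11 + 6209*(1/24916) = -5047/11 + 6209/24916 = -125682753/274076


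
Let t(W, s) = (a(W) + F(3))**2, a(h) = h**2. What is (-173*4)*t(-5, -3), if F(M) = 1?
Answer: -467792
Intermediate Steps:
t(W, s) = (1 + W**2)**2 (t(W, s) = (W**2 + 1)**2 = (1 + W**2)**2)
(-173*4)*t(-5, -3) = (-173*4)*(1 + (-5)**2)**2 = -692*(1 + 25)**2 = -692*26**2 = -692*676 = -467792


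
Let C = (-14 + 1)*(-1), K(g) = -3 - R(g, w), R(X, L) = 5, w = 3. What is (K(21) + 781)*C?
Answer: 10049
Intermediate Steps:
K(g) = -8 (K(g) = -3 - 1*5 = -3 - 5 = -8)
C = 13 (C = -13*(-1) = 13)
(K(21) + 781)*C = (-8 + 781)*13 = 773*13 = 10049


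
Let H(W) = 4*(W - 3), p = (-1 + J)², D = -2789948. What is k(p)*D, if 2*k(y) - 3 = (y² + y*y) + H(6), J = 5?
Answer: -735151298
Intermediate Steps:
p = 16 (p = (-1 + 5)² = 4² = 16)
H(W) = -12 + 4*W (H(W) = 4*(-3 + W) = -12 + 4*W)
k(y) = 15/2 + y² (k(y) = 3/2 + ((y² + y*y) + (-12 + 4*6))/2 = 3/2 + ((y² + y²) + (-12 + 24))/2 = 3/2 + (2*y² + 12)/2 = 3/2 + (12 + 2*y²)/2 = 3/2 + (6 + y²) = 15/2 + y²)
k(p)*D = (15/2 + 16²)*(-2789948) = (15/2 + 256)*(-2789948) = (527/2)*(-2789948) = -735151298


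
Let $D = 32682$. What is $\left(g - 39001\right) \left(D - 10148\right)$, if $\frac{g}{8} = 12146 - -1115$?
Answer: $1511738458$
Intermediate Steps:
$g = 106088$ ($g = 8 \left(12146 - -1115\right) = 8 \left(12146 + 1115\right) = 8 \cdot 13261 = 106088$)
$\left(g - 39001\right) \left(D - 10148\right) = \left(106088 - 39001\right) \left(32682 - 10148\right) = 67087 \cdot 22534 = 1511738458$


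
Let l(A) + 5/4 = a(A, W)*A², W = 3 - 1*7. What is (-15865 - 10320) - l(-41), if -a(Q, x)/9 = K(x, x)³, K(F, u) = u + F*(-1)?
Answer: -104735/4 ≈ -26184.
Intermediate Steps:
K(F, u) = u - F
W = -4 (W = 3 - 7 = -4)
a(Q, x) = 0 (a(Q, x) = -9*(x - x)³ = -9*0³ = -9*0 = 0)
l(A) = -5/4 (l(A) = -5/4 + 0*A² = -5/4 + 0 = -5/4)
(-15865 - 10320) - l(-41) = (-15865 - 10320) - 1*(-5/4) = -26185 + 5/4 = -104735/4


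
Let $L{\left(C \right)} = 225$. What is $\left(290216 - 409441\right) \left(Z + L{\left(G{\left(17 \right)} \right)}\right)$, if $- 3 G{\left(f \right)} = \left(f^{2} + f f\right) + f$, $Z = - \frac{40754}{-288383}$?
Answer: $- \frac{7740913110025}{288383} \approx -2.6842 \cdot 10^{7}$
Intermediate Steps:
$Z = \frac{40754}{288383}$ ($Z = \left(-40754\right) \left(- \frac{1}{288383}\right) = \frac{40754}{288383} \approx 0.14132$)
$G{\left(f \right)} = - \frac{2 f^{2}}{3} - \frac{f}{3}$ ($G{\left(f \right)} = - \frac{\left(f^{2} + f f\right) + f}{3} = - \frac{\left(f^{2} + f^{2}\right) + f}{3} = - \frac{2 f^{2} + f}{3} = - \frac{f + 2 f^{2}}{3} = - \frac{2 f^{2}}{3} - \frac{f}{3}$)
$\left(290216 - 409441\right) \left(Z + L{\left(G{\left(17 \right)} \right)}\right) = \left(290216 - 409441\right) \left(\frac{40754}{288383} + 225\right) = \left(-119225\right) \frac{64926929}{288383} = - \frac{7740913110025}{288383}$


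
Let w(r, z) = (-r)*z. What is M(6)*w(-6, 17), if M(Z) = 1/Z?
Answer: 17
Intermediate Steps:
w(r, z) = -r*z
M(6)*w(-6, 17) = (-1*(-6)*17)/6 = (⅙)*102 = 17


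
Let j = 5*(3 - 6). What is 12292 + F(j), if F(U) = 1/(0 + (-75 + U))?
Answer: 1106279/90 ≈ 12292.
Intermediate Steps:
j = -15 (j = 5*(-3) = -15)
F(U) = 1/(-75 + U)
12292 + F(j) = 12292 + 1/(-75 - 15) = 12292 + 1/(-90) = 12292 - 1/90 = 1106279/90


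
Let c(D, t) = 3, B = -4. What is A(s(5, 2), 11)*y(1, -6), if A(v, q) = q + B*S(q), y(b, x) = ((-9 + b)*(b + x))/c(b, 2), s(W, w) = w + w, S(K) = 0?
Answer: 440/3 ≈ 146.67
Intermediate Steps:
s(W, w) = 2*w
y(b, x) = (-9 + b)*(b + x)/3 (y(b, x) = ((-9 + b)*(b + x))/3 = ((-9 + b)*(b + x))*(⅓) = (-9 + b)*(b + x)/3)
A(v, q) = q (A(v, q) = q - 4*0 = q + 0 = q)
A(s(5, 2), 11)*y(1, -6) = 11*(-3*1 - 3*(-6) + (⅓)*1² + (⅓)*1*(-6)) = 11*(-3 + 18 + (⅓)*1 - 2) = 11*(-3 + 18 + ⅓ - 2) = 11*(40/3) = 440/3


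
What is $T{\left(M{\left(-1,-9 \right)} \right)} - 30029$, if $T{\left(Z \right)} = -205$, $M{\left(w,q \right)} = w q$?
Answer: $-30234$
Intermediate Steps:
$M{\left(w,q \right)} = q w$
$T{\left(M{\left(-1,-9 \right)} \right)} - 30029 = -205 - 30029 = -30234$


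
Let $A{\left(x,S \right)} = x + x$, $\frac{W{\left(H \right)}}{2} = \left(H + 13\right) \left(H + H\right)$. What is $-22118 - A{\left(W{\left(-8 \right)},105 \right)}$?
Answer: $-21798$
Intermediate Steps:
$W{\left(H \right)} = 4 H \left(13 + H\right)$ ($W{\left(H \right)} = 2 \left(H + 13\right) \left(H + H\right) = 2 \left(13 + H\right) 2 H = 2 \cdot 2 H \left(13 + H\right) = 4 H \left(13 + H\right)$)
$A{\left(x,S \right)} = 2 x$
$-22118 - A{\left(W{\left(-8 \right)},105 \right)} = -22118 - 2 \cdot 4 \left(-8\right) \left(13 - 8\right) = -22118 - 2 \cdot 4 \left(-8\right) 5 = -22118 - 2 \left(-160\right) = -22118 - -320 = -22118 + 320 = -21798$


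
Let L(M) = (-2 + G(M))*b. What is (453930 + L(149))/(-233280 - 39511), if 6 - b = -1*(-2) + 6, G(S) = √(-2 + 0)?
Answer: -453934/272791 + 2*I*√2/272791 ≈ -1.664 + 1.0368e-5*I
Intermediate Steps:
G(S) = I*√2 (G(S) = √(-2) = I*√2)
b = -2 (b = 6 - (-1*(-2) + 6) = 6 - (2 + 6) = 6 - 1*8 = 6 - 8 = -2)
L(M) = 4 - 2*I*√2 (L(M) = (-2 + I*√2)*(-2) = 4 - 2*I*√2)
(453930 + L(149))/(-233280 - 39511) = (453930 + (4 - 2*I*√2))/(-233280 - 39511) = (453934 - 2*I*√2)/(-272791) = (453934 - 2*I*√2)*(-1/272791) = -453934/272791 + 2*I*√2/272791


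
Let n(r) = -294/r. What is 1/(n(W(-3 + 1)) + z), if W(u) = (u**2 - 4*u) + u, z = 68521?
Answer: 5/342458 ≈ 1.4600e-5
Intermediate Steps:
W(u) = u**2 - 3*u
1/(n(W(-3 + 1)) + z) = 1/(-294*1/((-3 + 1)*(-3 + (-3 + 1))) + 68521) = 1/(-294*(-1/(2*(-3 - 2))) + 68521) = 1/(-294/((-2*(-5))) + 68521) = 1/(-294/10 + 68521) = 1/(-294*1/10 + 68521) = 1/(-147/5 + 68521) = 1/(342458/5) = 5/342458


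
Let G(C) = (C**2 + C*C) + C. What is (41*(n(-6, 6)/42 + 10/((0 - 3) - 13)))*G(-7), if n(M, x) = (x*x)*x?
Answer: 134849/8 ≈ 16856.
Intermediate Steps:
G(C) = C + 2*C**2 (G(C) = (C**2 + C**2) + C = 2*C**2 + C = C + 2*C**2)
n(M, x) = x**3 (n(M, x) = x**2*x = x**3)
(41*(n(-6, 6)/42 + 10/((0 - 3) - 13)))*G(-7) = (41*(6**3/42 + 10/((0 - 3) - 13)))*(-7*(1 + 2*(-7))) = (41*(216*(1/42) + 10/(-3 - 13)))*(-7*(1 - 14)) = (41*(36/7 + 10/(-16)))*(-7*(-13)) = (41*(36/7 + 10*(-1/16)))*91 = (41*(36/7 - 5/8))*91 = (41*(253/56))*91 = (10373/56)*91 = 134849/8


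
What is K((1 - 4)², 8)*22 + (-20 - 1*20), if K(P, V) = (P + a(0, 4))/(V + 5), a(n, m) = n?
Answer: -322/13 ≈ -24.769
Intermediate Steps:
K(P, V) = P/(5 + V) (K(P, V) = (P + 0)/(V + 5) = P/(5 + V))
K((1 - 4)², 8)*22 + (-20 - 1*20) = ((1 - 4)²/(5 + 8))*22 + (-20 - 1*20) = ((-3)²/13)*22 + (-20 - 20) = (9*(1/13))*22 - 40 = (9/13)*22 - 40 = 198/13 - 40 = -322/13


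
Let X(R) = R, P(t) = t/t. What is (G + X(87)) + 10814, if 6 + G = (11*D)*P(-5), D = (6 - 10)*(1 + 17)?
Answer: 10103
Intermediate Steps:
P(t) = 1
D = -72 (D = -4*18 = -72)
G = -798 (G = -6 + (11*(-72))*1 = -6 - 792*1 = -6 - 792 = -798)
(G + X(87)) + 10814 = (-798 + 87) + 10814 = -711 + 10814 = 10103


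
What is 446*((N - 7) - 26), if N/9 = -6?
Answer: -38802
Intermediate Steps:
N = -54 (N = 9*(-6) = -54)
446*((N - 7) - 26) = 446*((-54 - 7) - 26) = 446*(-61 - 26) = 446*(-87) = -38802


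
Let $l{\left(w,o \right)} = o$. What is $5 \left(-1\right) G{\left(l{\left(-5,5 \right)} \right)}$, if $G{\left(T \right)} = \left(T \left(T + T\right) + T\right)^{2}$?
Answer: $-15125$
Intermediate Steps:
$G{\left(T \right)} = \left(T + 2 T^{2}\right)^{2}$ ($G{\left(T \right)} = \left(T 2 T + T\right)^{2} = \left(2 T^{2} + T\right)^{2} = \left(T + 2 T^{2}\right)^{2}$)
$5 \left(-1\right) G{\left(l{\left(-5,5 \right)} \right)} = 5 \left(-1\right) 5^{2} \left(1 + 2 \cdot 5\right)^{2} = - 5 \cdot 25 \left(1 + 10\right)^{2} = - 5 \cdot 25 \cdot 11^{2} = - 5 \cdot 25 \cdot 121 = \left(-5\right) 3025 = -15125$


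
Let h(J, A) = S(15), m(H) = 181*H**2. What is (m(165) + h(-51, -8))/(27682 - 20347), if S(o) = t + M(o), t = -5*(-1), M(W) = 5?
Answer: 985547/1467 ≈ 671.81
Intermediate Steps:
t = 5
S(o) = 10 (S(o) = 5 + 5 = 10)
h(J, A) = 10
(m(165) + h(-51, -8))/(27682 - 20347) = (181*165**2 + 10)/(27682 - 20347) = (181*27225 + 10)/7335 = (4927725 + 10)*(1/7335) = 4927735*(1/7335) = 985547/1467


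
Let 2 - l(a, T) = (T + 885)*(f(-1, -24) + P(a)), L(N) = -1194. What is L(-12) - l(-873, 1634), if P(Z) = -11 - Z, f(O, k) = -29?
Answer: 2097131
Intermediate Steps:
l(a, T) = 2 - (-40 - a)*(885 + T) (l(a, T) = 2 - (T + 885)*(-29 + (-11 - a)) = 2 - (885 + T)*(-40 - a) = 2 - (-40 - a)*(885 + T))
L(-12) - l(-873, 1634) = -1194 - (35402 + 40*1634 + 885*(-873) + 1634*(-873)) = -1194 - (35402 + 65360 - 772605 - 1426482) = -1194 - 1*(-2098325) = -1194 + 2098325 = 2097131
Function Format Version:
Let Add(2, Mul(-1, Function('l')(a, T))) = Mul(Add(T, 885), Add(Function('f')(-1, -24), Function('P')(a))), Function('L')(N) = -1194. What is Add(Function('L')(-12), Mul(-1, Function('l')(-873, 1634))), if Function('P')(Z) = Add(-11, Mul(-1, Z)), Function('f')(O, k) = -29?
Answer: 2097131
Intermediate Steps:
Function('l')(a, T) = Add(2, Mul(-1, Add(-40, Mul(-1, a)), Add(885, T))) (Function('l')(a, T) = Add(2, Mul(-1, Mul(Add(T, 885), Add(-29, Add(-11, Mul(-1, a)))))) = Add(2, Mul(-1, Mul(Add(885, T), Add(-40, Mul(-1, a))))) = Add(2, Mul(-1, Mul(Add(-40, Mul(-1, a)), Add(885, T)))) = Add(2, Mul(-1, Add(-40, Mul(-1, a)), Add(885, T))))
Add(Function('L')(-12), Mul(-1, Function('l')(-873, 1634))) = Add(-1194, Mul(-1, Add(35402, Mul(40, 1634), Mul(885, -873), Mul(1634, -873)))) = Add(-1194, Mul(-1, Add(35402, 65360, -772605, -1426482))) = Add(-1194, Mul(-1, -2098325)) = Add(-1194, 2098325) = 2097131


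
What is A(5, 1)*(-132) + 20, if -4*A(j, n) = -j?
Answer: -145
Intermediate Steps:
A(j, n) = j/4 (A(j, n) = -(-1)*j/4 = j/4)
A(5, 1)*(-132) + 20 = ((1/4)*5)*(-132) + 20 = (5/4)*(-132) + 20 = -165 + 20 = -145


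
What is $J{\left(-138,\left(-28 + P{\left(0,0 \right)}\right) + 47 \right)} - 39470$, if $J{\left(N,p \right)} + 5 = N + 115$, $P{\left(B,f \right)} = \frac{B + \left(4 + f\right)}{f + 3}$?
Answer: $-39498$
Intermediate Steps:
$P{\left(B,f \right)} = \frac{4 + B + f}{3 + f}$
$J{\left(N,p \right)} = 110 + N$ ($J{\left(N,p \right)} = -5 + \left(N + 115\right) = -5 + \left(115 + N\right) = 110 + N$)
$J{\left(-138,\left(-28 + P{\left(0,0 \right)}\right) + 47 \right)} - 39470 = \left(110 - 138\right) - 39470 = -28 - 39470 = -39498$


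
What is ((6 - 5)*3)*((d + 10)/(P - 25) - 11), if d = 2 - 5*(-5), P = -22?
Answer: -1662/47 ≈ -35.362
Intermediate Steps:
d = 27 (d = 2 + 25 = 27)
((6 - 5)*3)*((d + 10)/(P - 25) - 11) = ((6 - 5)*3)*((27 + 10)/(-22 - 25) - 11) = (1*3)*(37/(-47) - 11) = 3*(37*(-1/47) - 11) = 3*(-37/47 - 11) = 3*(-554/47) = -1662/47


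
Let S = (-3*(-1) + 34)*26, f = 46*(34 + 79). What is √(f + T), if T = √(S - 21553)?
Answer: √(5198 + I*√20591) ≈ 72.104 + 0.9951*I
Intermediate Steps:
f = 5198 (f = 46*113 = 5198)
S = 962 (S = (3 + 34)*26 = 37*26 = 962)
T = I*√20591 (T = √(962 - 21553) = √(-20591) = I*√20591 ≈ 143.5*I)
√(f + T) = √(5198 + I*√20591)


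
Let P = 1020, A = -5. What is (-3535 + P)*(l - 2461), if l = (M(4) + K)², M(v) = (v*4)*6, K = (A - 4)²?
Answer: -72603020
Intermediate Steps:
K = 81 (K = (-5 - 4)² = (-9)² = 81)
M(v) = 24*v (M(v) = (4*v)*6 = 24*v)
l = 31329 (l = (24*4 + 81)² = (96 + 81)² = 177² = 31329)
(-3535 + P)*(l - 2461) = (-3535 + 1020)*(31329 - 2461) = -2515*28868 = -72603020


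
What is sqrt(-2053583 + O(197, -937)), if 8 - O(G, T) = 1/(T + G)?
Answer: I*sqrt(281134417315)/370 ≈ 1433.0*I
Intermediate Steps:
O(G, T) = 8 - 1/(G + T) (O(G, T) = 8 - 1/(T + G) = 8 - 1/(G + T))
sqrt(-2053583 + O(197, -937)) = sqrt(-2053583 + (-1 + 8*197 + 8*(-937))/(197 - 937)) = sqrt(-2053583 + (-1 + 1576 - 7496)/(-740)) = sqrt(-2053583 - 1/740*(-5921)) = sqrt(-2053583 + 5921/740) = sqrt(-1519645499/740) = I*sqrt(281134417315)/370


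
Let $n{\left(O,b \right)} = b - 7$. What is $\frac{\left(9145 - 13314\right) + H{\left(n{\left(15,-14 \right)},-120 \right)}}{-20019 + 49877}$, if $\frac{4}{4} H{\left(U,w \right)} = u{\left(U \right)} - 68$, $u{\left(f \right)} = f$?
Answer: $- \frac{2129}{14929} \approx -0.14261$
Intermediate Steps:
$n{\left(O,b \right)} = -7 + b$
$H{\left(U,w \right)} = -68 + U$ ($H{\left(U,w \right)} = U - 68 = -68 + U$)
$\frac{\left(9145 - 13314\right) + H{\left(n{\left(15,-14 \right)},-120 \right)}}{-20019 + 49877} = \frac{\left(9145 - 13314\right) - 89}{-20019 + 49877} = \frac{\left(9145 - 13314\right) - 89}{29858} = \left(-4169 - 89\right) \frac{1}{29858} = \left(-4258\right) \frac{1}{29858} = - \frac{2129}{14929}$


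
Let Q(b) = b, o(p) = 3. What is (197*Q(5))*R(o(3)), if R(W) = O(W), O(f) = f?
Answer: 2955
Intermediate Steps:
R(W) = W
(197*Q(5))*R(o(3)) = (197*5)*3 = 985*3 = 2955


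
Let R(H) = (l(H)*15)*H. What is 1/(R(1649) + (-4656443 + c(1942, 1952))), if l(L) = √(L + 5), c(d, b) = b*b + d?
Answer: 281399/99760692447 + 8245*√1654/99760692447 ≈ 6.1820e-6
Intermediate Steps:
c(d, b) = d + b² (c(d, b) = b² + d = d + b²)
l(L) = √(5 + L)
R(H) = 15*H*√(5 + H) (R(H) = (√(5 + H)*15)*H = (15*√(5 + H))*H = 15*H*√(5 + H))
1/(R(1649) + (-4656443 + c(1942, 1952))) = 1/(15*1649*√(5 + 1649) + (-4656443 + (1942 + 1952²))) = 1/(15*1649*√1654 + (-4656443 + (1942 + 3810304))) = 1/(24735*√1654 + (-4656443 + 3812246)) = 1/(24735*√1654 - 844197) = 1/(-844197 + 24735*√1654)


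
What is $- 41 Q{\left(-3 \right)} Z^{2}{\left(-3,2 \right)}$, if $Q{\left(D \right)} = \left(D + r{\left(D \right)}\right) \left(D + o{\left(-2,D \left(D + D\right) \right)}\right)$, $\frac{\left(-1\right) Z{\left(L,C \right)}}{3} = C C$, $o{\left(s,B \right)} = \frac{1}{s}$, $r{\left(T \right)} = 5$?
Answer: $41328$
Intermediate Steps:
$Z{\left(L,C \right)} = - 3 C^{2}$ ($Z{\left(L,C \right)} = - 3 C C = - 3 C^{2}$)
$Q{\left(D \right)} = \left(5 + D\right) \left(- \frac{1}{2} + D\right)$ ($Q{\left(D \right)} = \left(D + 5\right) \left(D + \frac{1}{-2}\right) = \left(5 + D\right) \left(D - \frac{1}{2}\right) = \left(5 + D\right) \left(- \frac{1}{2} + D\right)$)
$- 41 Q{\left(-3 \right)} Z^{2}{\left(-3,2 \right)} = - 41 \left(- \frac{5}{2} + \left(-3\right)^{2} + \frac{9}{2} \left(-3\right)\right) \left(- 3 \cdot 2^{2}\right)^{2} = - 41 \left(- \frac{5}{2} + 9 - \frac{27}{2}\right) \left(\left(-3\right) 4\right)^{2} = \left(-41\right) \left(-7\right) \left(-12\right)^{2} = 287 \cdot 144 = 41328$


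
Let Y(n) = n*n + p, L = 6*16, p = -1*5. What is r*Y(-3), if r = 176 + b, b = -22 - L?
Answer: 232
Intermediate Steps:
p = -5
L = 96
Y(n) = -5 + n² (Y(n) = n*n - 5 = n² - 5 = -5 + n²)
b = -118 (b = -22 - 1*96 = -22 - 96 = -118)
r = 58 (r = 176 - 118 = 58)
r*Y(-3) = 58*(-5 + (-3)²) = 58*(-5 + 9) = 58*4 = 232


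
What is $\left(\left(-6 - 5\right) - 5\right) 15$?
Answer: $-240$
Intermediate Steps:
$\left(\left(-6 - 5\right) - 5\right) 15 = \left(-11 - 5\right) 15 = \left(-16\right) 15 = -240$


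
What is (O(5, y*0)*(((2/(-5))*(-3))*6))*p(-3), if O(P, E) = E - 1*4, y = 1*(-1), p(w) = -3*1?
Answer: 432/5 ≈ 86.400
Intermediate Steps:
p(w) = -3
y = -1
O(P, E) = -4 + E (O(P, E) = E - 4 = -4 + E)
(O(5, y*0)*(((2/(-5))*(-3))*6))*p(-3) = ((-4 - 1*0)*(((2/(-5))*(-3))*6))*(-3) = ((-4 + 0)*(((2*(-1/5))*(-3))*6))*(-3) = -4*(-2/5*(-3))*6*(-3) = -24*6/5*(-3) = -4*36/5*(-3) = -144/5*(-3) = 432/5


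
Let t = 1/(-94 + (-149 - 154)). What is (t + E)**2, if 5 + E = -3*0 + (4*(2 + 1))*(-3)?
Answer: 264973284/157609 ≈ 1681.2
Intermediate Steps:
E = -41 (E = -5 + (-3*0 + (4*(2 + 1))*(-3)) = -5 + (0 + (4*3)*(-3)) = -5 + (0 + 12*(-3)) = -5 + (0 - 36) = -5 - 36 = -41)
t = -1/397 (t = 1/(-94 - 303) = 1/(-397) = -1/397 ≈ -0.0025189)
(t + E)**2 = (-1/397 - 41)**2 = (-16278/397)**2 = 264973284/157609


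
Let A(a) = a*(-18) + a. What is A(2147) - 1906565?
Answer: -1943064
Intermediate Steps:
A(a) = -17*a (A(a) = -18*a + a = -17*a)
A(2147) - 1906565 = -17*2147 - 1906565 = -36499 - 1906565 = -1943064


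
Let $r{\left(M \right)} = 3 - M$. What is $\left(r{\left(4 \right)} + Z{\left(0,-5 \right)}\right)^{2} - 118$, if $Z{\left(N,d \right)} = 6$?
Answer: $-93$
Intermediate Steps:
$\left(r{\left(4 \right)} + Z{\left(0,-5 \right)}\right)^{2} - 118 = \left(\left(3 - 4\right) + 6\right)^{2} - 118 = \left(-1 + 6\right)^{2} - 118 = 5^{2} - 118 = 25 - 118 = -93$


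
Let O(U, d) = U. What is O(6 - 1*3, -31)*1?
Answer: 3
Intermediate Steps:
O(6 - 1*3, -31)*1 = (6 - 1*3)*1 = (6 - 3)*1 = 3*1 = 3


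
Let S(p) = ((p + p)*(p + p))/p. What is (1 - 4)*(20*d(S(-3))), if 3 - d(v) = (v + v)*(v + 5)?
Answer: 9900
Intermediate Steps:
S(p) = 4*p (S(p) = ((2*p)*(2*p))/p = (4*p²)/p = 4*p)
d(v) = 3 - 2*v*(5 + v) (d(v) = 3 - (v + v)*(v + 5) = 3 - 2*v*(5 + v))
(1 - 4)*(20*d(S(-3))) = (1 - 4)*(20*(3 - 40*(-3) - 2*(4*(-3))²)) = -60*(3 - 10*(-12) - 2*(-12)²) = -60*(3 + 120 - 2*144) = -60*(3 + 120 - 288) = -60*(-165) = -3*(-3300) = 9900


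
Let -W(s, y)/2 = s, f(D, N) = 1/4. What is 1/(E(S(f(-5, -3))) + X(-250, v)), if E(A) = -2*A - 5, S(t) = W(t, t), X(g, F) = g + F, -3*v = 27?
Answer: -1/263 ≈ -0.0038023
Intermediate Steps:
f(D, N) = ¼
v = -9 (v = -⅓*27 = -9)
W(s, y) = -2*s
X(g, F) = F + g
S(t) = -2*t
E(A) = -5 - 2*A
1/(E(S(f(-5, -3))) + X(-250, v)) = 1/((-5 - (-4)/4) + (-9 - 250)) = 1/((-5 - 2*(-½)) - 259) = 1/((-5 + 1) - 259) = 1/(-4 - 259) = 1/(-263) = -1/263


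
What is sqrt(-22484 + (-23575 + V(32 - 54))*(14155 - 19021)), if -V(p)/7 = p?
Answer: sqrt(113944102) ≈ 10674.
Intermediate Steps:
V(p) = -7*p
sqrt(-22484 + (-23575 + V(32 - 54))*(14155 - 19021)) = sqrt(-22484 + (-23575 - 7*(32 - 54))*(14155 - 19021)) = sqrt(-22484 + (-23575 - 7*(-22))*(-4866)) = sqrt(-22484 + (-23575 + 154)*(-4866)) = sqrt(-22484 - 23421*(-4866)) = sqrt(-22484 + 113966586) = sqrt(113944102)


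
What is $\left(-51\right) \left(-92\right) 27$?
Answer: $126684$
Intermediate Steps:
$\left(-51\right) \left(-92\right) 27 = 4692 \cdot 27 = 126684$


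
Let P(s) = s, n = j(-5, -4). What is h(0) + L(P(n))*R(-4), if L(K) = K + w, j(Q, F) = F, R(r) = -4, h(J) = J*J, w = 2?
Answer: 8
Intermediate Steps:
h(J) = J²
n = -4
L(K) = 2 + K (L(K) = K + 2 = 2 + K)
h(0) + L(P(n))*R(-4) = 0² + (2 - 4)*(-4) = 0 - 2*(-4) = 0 + 8 = 8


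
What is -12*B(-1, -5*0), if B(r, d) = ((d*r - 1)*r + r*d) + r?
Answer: 0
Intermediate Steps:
B(r, d) = r + d*r + r*(-1 + d*r) (B(r, d) = ((-1 + d*r)*r + d*r) + r = (r*(-1 + d*r) + d*r) + r = (d*r + r*(-1 + d*r)) + r = r + d*r + r*(-1 + d*r))
-12*B(-1, -5*0) = -12*(-5*0)*(-1)*(1 - 1) = -0*(-1)*0 = -12*0 = 0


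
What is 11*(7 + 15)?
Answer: 242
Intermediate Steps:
11*(7 + 15) = 11*22 = 242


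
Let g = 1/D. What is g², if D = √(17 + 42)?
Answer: 1/59 ≈ 0.016949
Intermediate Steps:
D = √59 ≈ 7.6811
g = √59/59 (g = 1/(√59) = √59/59 ≈ 0.13019)
g² = (√59/59)² = 1/59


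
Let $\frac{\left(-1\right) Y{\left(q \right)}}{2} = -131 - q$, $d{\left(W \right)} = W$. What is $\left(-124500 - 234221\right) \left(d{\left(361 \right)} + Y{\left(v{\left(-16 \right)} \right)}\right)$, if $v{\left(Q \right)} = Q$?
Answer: $-212004111$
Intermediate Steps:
$Y{\left(q \right)} = 262 + 2 q$ ($Y{\left(q \right)} = - 2 \left(-131 - q\right) = 262 + 2 q$)
$\left(-124500 - 234221\right) \left(d{\left(361 \right)} + Y{\left(v{\left(-16 \right)} \right)}\right) = \left(-124500 - 234221\right) \left(361 + \left(262 + 2 \left(-16\right)\right)\right) = - 358721 \left(361 + \left(262 - 32\right)\right) = - 358721 \left(361 + 230\right) = \left(-358721\right) 591 = -212004111$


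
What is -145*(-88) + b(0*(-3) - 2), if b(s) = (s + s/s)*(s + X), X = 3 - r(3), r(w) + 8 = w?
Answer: 12754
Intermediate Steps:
r(w) = -8 + w
X = 8 (X = 3 - (-8 + 3) = 3 - 1*(-5) = 3 + 5 = 8)
b(s) = (1 + s)*(8 + s) (b(s) = (s + s/s)*(s + 8) = (s + 1)*(8 + s) = (1 + s)*(8 + s))
-145*(-88) + b(0*(-3) - 2) = -145*(-88) + (8 + (0*(-3) - 2)**2 + 9*(0*(-3) - 2)) = 12760 + (8 + (0 - 2)**2 + 9*(0 - 2)) = 12760 + (8 + (-2)**2 + 9*(-2)) = 12760 + (8 + 4 - 18) = 12760 - 6 = 12754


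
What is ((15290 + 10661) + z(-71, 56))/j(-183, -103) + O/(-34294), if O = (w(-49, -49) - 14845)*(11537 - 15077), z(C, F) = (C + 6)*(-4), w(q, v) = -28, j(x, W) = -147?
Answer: -1439748629/840203 ≈ -1713.6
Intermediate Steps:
z(C, F) = -24 - 4*C (z(C, F) = (6 + C)*(-4) = -24 - 4*C)
O = 52650420 (O = (-28 - 14845)*(11537 - 15077) = -14873*(-3540) = 52650420)
((15290 + 10661) + z(-71, 56))/j(-183, -103) + O/(-34294) = ((15290 + 10661) + (-24 - 4*(-71)))/(-147) + 52650420/(-34294) = (25951 + (-24 + 284))*(-1/147) + 52650420*(-1/34294) = (25951 + 260)*(-1/147) - 26325210/17147 = 26211*(-1/147) - 26325210/17147 = -8737/49 - 26325210/17147 = -1439748629/840203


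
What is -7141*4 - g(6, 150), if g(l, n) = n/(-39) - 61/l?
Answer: -2226899/78 ≈ -28550.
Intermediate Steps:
g(l, n) = -61/l - n/39 (g(l, n) = n*(-1/39) - 61/l = -n/39 - 61/l = -61/l - n/39)
-7141*4 - g(6, 150) = -7141*4 - (-61/6 - 1/39*150) = -28564 - (-61*⅙ - 50/13) = -28564 - (-61/6 - 50/13) = -28564 - 1*(-1093/78) = -28564 + 1093/78 = -2226899/78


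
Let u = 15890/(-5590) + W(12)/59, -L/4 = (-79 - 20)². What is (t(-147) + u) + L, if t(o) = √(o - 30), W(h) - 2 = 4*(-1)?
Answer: -1293081993/32981 + I*√177 ≈ -39207.0 + 13.304*I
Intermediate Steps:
W(h) = -2 (W(h) = 2 + 4*(-1) = 2 - 4 = -2)
t(o) = √(-30 + o)
L = -39204 (L = -4*(-79 - 20)² = -4*(-99)² = -4*9801 = -39204)
u = -94869/32981 (u = 15890/(-5590) - 2/59 = 15890*(-1/5590) - 2*1/59 = -1589/559 - 2/59 = -94869/32981 ≈ -2.8765)
(t(-147) + u) + L = (√(-30 - 147) - 94869/32981) - 39204 = (√(-177) - 94869/32981) - 39204 = (I*√177 - 94869/32981) - 39204 = (-94869/32981 + I*√177) - 39204 = -1293081993/32981 + I*√177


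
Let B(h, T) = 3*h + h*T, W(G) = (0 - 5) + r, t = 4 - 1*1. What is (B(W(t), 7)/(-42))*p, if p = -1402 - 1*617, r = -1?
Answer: -20190/7 ≈ -2884.3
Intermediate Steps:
t = 3 (t = 4 - 1 = 3)
W(G) = -6 (W(G) = (0 - 5) - 1 = -5 - 1 = -6)
B(h, T) = 3*h + T*h
p = -2019 (p = -1402 - 617 = -2019)
(B(W(t), 7)/(-42))*p = (-6*(3 + 7)/(-42))*(-2019) = (-6*10*(-1/42))*(-2019) = -60*(-1/42)*(-2019) = (10/7)*(-2019) = -20190/7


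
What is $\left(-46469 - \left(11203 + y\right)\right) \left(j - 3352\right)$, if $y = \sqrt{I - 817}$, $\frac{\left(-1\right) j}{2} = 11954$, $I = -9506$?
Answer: $1572138720 + 81780 i \sqrt{1147} \approx 1.5721 \cdot 10^{9} + 2.7697 \cdot 10^{6} i$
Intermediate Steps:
$j = -23908$ ($j = \left(-2\right) 11954 = -23908$)
$y = 3 i \sqrt{1147}$ ($y = \sqrt{-9506 - 817} = \sqrt{-10323} = 3 i \sqrt{1147} \approx 101.6 i$)
$\left(-46469 - \left(11203 + y\right)\right) \left(j - 3352\right) = \left(-46469 - \left(11203 + 3 i \sqrt{1147}\right)\right) \left(-23908 - 3352\right) = \left(-46469 - \left(11203 + 3 i \sqrt{1147}\right)\right) \left(-27260\right) = \left(-57672 - 3 i \sqrt{1147}\right) \left(-27260\right) = 1572138720 + 81780 i \sqrt{1147}$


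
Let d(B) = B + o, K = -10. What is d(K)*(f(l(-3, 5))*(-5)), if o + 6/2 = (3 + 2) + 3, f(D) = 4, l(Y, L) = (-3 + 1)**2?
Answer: 100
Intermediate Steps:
l(Y, L) = 4 (l(Y, L) = (-2)**2 = 4)
o = 5 (o = -3 + ((3 + 2) + 3) = -3 + (5 + 3) = -3 + 8 = 5)
d(B) = 5 + B (d(B) = B + 5 = 5 + B)
d(K)*(f(l(-3, 5))*(-5)) = (5 - 10)*(4*(-5)) = -5*(-20) = 100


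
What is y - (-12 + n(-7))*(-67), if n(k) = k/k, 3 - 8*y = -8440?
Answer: 2547/8 ≈ 318.38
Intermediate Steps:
y = 8443/8 (y = 3/8 - ⅛*(-8440) = 3/8 + 1055 = 8443/8 ≈ 1055.4)
n(k) = 1
y - (-12 + n(-7))*(-67) = 8443/8 - (-12 + 1)*(-67) = 8443/8 - (-11)*(-67) = 8443/8 - 1*737 = 8443/8 - 737 = 2547/8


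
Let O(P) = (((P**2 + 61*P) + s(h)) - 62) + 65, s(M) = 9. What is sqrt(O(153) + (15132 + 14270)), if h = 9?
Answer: 2*sqrt(15539) ≈ 249.31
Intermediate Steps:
O(P) = 12 + P**2 + 61*P (O(P) = (((P**2 + 61*P) + 9) - 62) + 65 = ((9 + P**2 + 61*P) - 62) + 65 = (-53 + P**2 + 61*P) + 65 = 12 + P**2 + 61*P)
sqrt(O(153) + (15132 + 14270)) = sqrt((12 + 153**2 + 61*153) + (15132 + 14270)) = sqrt((12 + 23409 + 9333) + 29402) = sqrt(32754 + 29402) = sqrt(62156) = 2*sqrt(15539)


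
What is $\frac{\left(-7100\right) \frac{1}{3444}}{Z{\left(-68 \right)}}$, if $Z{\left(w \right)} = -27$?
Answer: $\frac{1775}{23247} \approx 0.076354$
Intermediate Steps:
$\frac{\left(-7100\right) \frac{1}{3444}}{Z{\left(-68 \right)}} = \frac{\left(-7100\right) \frac{1}{3444}}{-27} = \left(-7100\right) \frac{1}{3444} \left(- \frac{1}{27}\right) = \left(- \frac{1775}{861}\right) \left(- \frac{1}{27}\right) = \frac{1775}{23247}$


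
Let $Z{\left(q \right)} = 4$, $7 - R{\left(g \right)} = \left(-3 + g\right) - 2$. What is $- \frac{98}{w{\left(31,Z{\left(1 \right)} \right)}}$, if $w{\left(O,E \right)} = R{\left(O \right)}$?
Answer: $\frac{98}{19} \approx 5.1579$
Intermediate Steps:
$R{\left(g \right)} = 12 - g$ ($R{\left(g \right)} = 7 - \left(\left(-3 + g\right) - 2\right) = 7 - \left(-5 + g\right) = 12 - g$)
$w{\left(O,E \right)} = 12 - O$
$- \frac{98}{w{\left(31,Z{\left(1 \right)} \right)}} = - \frac{98}{12 - 31} = - \frac{98}{-19} = \left(-98\right) \left(- \frac{1}{19}\right) = \frac{98}{19}$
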